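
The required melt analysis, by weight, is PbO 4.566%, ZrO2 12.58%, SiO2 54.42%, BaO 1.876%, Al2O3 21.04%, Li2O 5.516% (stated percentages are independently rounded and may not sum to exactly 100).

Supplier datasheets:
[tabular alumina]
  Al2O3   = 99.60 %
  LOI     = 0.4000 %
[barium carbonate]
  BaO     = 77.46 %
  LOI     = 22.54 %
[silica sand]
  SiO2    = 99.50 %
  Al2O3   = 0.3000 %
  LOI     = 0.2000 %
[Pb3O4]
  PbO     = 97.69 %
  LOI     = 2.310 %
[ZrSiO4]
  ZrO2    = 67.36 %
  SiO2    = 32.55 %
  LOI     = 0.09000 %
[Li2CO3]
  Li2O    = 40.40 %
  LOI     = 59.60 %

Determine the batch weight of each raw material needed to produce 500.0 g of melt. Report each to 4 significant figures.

Batch per 500.0 g melt:
  tabular alumina: 104.9 g
  barium carbonate: 12.11 g
  silica sand: 242.9 g
  Pb3O4: 23.37 g
  ZrSiO4: 93.38 g
  Li2CO3: 68.27 g
Total batch = 544.9 g; LOI loss = 44.95 g; yield = 91.75%

Every computation keeps full float precision at each step. Values along the way are shown rounded off to 4 significant digits within the worked lines; every reported number includes exactly one rounding — derived quantities are recomputed at full precision (six oxide percentages, LOI, net glass mass, yield, totals) from the weighed amounts on 500.0 g of glass as given in the problem or the answer.
Oxide-by-oxide targets in 500.0 g melt:
  PbO: 4.566% × 500.0 = 22.83 g
  ZrO2: 12.58% × 500.0 = 62.90 g
  SiO2: 54.42% × 500.0 = 272.1 g
  BaO: 1.876% × 500.0 = 9.380 g
  Al2O3: 21.04% × 500.0 = 105.2 g
  Li2O: 5.516% × 500.0 = 27.58 g
Balance tally, oxide-wise, working from each reported weight, against the basis in use (summed amounts equal target values exact up to rounding of places):
  PbO: 23.37·0.9769 = 22.83 g (target 22.83 g)
  ZrO2: 93.38·0.6736 = 62.90 g (target 62.90 g)
  SiO2: 242.9·0.9950 + 93.38·0.3255 = 272.1 g (target 272.1 g)
  BaO: 12.11·0.7746 = 9.380 g (target 9.380 g)
  Al2O3: 104.9·0.9960 + 242.9·0.003000 = 105.2 g (target 105.2 g)
  Li2O: 68.27·0.4040 = 27.58 g (target 27.58 g)
Consistency of the glass mass: the batch minus its LOI: 500.0 g (targets for the oxides total 500.0 g; versus the stated basis of 500.0 g — any gap is answer rounding).
Summing the batch: Σ batch = 544.9 g; the LOI term Σ batch·LOI equals 44.95 g; yield: glass divided by total = 91.75%.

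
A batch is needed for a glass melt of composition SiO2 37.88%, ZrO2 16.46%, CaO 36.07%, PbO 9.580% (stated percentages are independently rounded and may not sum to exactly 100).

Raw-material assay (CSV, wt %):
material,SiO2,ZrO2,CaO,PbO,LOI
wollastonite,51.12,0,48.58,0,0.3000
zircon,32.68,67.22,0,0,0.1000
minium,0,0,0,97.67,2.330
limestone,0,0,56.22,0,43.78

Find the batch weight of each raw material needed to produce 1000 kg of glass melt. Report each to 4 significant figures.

Batch per 1000 kg glass melt:
  wollastonite: 584.5 kg
  zircon: 244.9 kg
  minium: 98.09 kg
  limestone: 136.5 kg
Total batch = 1064 kg; LOI loss = 64.04 kg; yield = 93.98%

In-progress results appear rounded to four significant figures at each printed step — every computation maintains full float precision in all steps. Exactly one rounding is applied to each reported number; the derived quantities, which include four oxide percentages, the totals, glass mass, yield, ignition loss, are recomputed in exact precision, as written in either problem or answer, from the weighed amounts on 1000 kg of glass.
Target masses of each oxide per 1000 kg glass melt:
  SiO2: 37.88% × 1000 = 378.8 kg
  ZrO2: 16.46% × 1000 = 164.6 kg
  CaO: 36.07% × 1000 = 360.7 kg
  PbO: 9.580% × 1000 = 95.80 kg
A balance pass over the oxides, on the weights just shown, at the basis given (every target is met by its sum once rounding is allowed for):
  SiO2: 584.5·0.5112 + 244.9·0.3268 = 378.8 kg (target 378.8 kg)
  ZrO2: 244.9·0.6722 = 164.6 kg (target 164.6 kg)
  CaO: 584.5·0.4858 + 136.5·0.5622 = 360.7 kg (target 360.7 kg)
  PbO: 98.09·0.9767 = 95.80 kg (target 95.80 kg)
The glass-mass cross-check: batch total minus LOI = 999.9 kg (the Σ of target masses is 999.9 kg; basis as stated: 1000 kg — any gap is answer rounding).
Batch total: Σ batch = 1064 kg; Σ batch·LOI gives LOI loss = 64.04 kg; yield, glass over the total, = 93.98%.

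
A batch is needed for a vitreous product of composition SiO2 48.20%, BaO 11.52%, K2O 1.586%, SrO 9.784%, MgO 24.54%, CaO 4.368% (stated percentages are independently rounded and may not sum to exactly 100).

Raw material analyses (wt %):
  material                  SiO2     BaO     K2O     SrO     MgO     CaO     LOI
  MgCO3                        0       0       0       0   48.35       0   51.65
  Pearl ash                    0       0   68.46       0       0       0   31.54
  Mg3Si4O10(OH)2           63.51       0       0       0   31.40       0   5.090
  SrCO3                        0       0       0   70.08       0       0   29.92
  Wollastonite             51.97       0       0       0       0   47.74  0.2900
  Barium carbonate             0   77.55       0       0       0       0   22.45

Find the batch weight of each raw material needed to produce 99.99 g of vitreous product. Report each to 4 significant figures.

Values along the way are shown with 4-significant-digit rounding alongside each step — full float precision is maintained from first step to last — a single rounding yields every reported figure. The derived quantities, which include six oxide percentages, glass mass, totals, the yield, ignition loss, are carried at exact precision, as they appear in the question or the answer, from the batch weights at 99.99 g of glass.
Target oxide masses per 99.99 g vitreous product:
  SiO2: 48.20% × 99.99 = 48.20 g
  BaO: 11.52% × 99.99 = 11.52 g
  K2O: 1.586% × 99.99 = 1.586 g
  SrO: 9.784% × 99.99 = 9.783 g
  MgO: 24.54% × 99.99 = 24.54 g
  CaO: 4.368% × 99.99 = 4.368 g
Verifying the oxide balance per the reported batch figures, on the stated basis (summed amounts equal target values within answer rounding):
  SiO2: 68.40·0.6351 + 9.149·0.5197 = 48.20 g (target 48.20 g)
  BaO: 14.85·0.7755 = 11.52 g (target 11.52 g)
  K2O: 2.316·0.6846 = 1.586 g (target 1.586 g)
  SrO: 13.96·0.7008 = 9.783 g (target 9.783 g)
  MgO: 6.329·0.4835 + 68.40·0.3140 = 24.54 g (target 24.54 g)
  CaO: 9.149·0.4774 = 4.368 g (target 4.368 g)
Glass mass check: whole batch net of LOI = 99.99 g (summing oxide targets gives 99.99 g; against the stated basis, 99.99 g — gaps are rounding artifacts).
Summing the batch: Σ batch = 115.0 g; loss to ignition Σ batch·LOI = 15.02 g; glass ÷ batch gives a yield of 86.94%.

Batch per 99.99 g vitreous product:
  MgCO3: 6.329 g
  Pearl ash: 2.316 g
  Mg3Si4O10(OH)2: 68.40 g
  SrCO3: 13.96 g
  Wollastonite: 9.149 g
  Barium carbonate: 14.85 g
Total batch = 115.0 g; LOI loss = 15.02 g; yield = 86.94%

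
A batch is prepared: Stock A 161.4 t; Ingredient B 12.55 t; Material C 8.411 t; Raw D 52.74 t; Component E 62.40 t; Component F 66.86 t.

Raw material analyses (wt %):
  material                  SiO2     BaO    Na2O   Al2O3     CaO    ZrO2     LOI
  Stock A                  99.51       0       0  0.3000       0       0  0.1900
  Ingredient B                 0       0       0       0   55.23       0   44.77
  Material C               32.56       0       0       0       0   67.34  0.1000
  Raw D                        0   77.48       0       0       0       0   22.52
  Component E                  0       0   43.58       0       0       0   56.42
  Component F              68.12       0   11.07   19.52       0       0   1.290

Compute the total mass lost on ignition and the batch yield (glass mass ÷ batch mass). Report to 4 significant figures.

LOI loss = 53.88 t; glass = 310.5 t; yield = 85.21%

Intermediates are displayed rounded to four significant digits as written; the whole derivation carries exact precision in every operation — every reported result is rounded exactly once; the derived quantities are recomputed from the weighed amounts at 310.5 t of glass in full float precision (ignition loss, net glass mass, yield, the totals, the six compositions), exactly as printed in question or answer.
LOI of each material in turn:
  Stock A: 161.4 × 0.001900 = 0.3067 t
  Ingredient B: 12.55 × 0.4477 = 5.619 t
  Material C: 8.411 × 0.001000 = 0.008411 t
  Raw D: 52.74 × 0.2252 = 11.88 t
  Component E: 62.40 × 0.5642 = 35.21 t
  Component F: 66.86 × 0.01290 = 0.8625 t
Total LOI = 53.88 t
Glass = batch − LOI = 364.4 − 53.88 = 310.5 t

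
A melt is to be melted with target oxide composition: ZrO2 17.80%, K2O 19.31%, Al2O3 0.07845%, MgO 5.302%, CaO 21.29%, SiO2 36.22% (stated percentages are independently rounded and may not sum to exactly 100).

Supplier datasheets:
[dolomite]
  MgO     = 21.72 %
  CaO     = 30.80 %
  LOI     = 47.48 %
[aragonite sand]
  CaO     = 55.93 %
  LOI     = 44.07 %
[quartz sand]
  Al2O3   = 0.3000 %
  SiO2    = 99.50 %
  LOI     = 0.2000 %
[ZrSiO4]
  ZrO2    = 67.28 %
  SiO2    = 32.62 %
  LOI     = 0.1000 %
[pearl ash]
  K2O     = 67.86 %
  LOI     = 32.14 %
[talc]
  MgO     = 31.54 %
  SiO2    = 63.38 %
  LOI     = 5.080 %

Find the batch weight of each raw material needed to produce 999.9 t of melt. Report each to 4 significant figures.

Batch per 999.9 t melt:
  dolomite: 208.1 t
  aragonite sand: 266.0 t
  quartz sand: 261.5 t
  ZrSiO4: 264.5 t
  pearl ash: 284.5 t
  talc: 24.78 t
Total batch = 1309 t; LOI loss = 309.5 t; yield = 76.36%

In-progress results appear rounded to 4 significant figures in the printout. All arithmetic keeps exact precision in all steps. Each reported result carries a single rounding; all derived quantities are computed in full precision (LOI, the totals, six oxide percentages, the yield, net glass mass) from the weighed amounts per 999.9 t of glass precisely as stated by the question or the answer.
Per-oxide target masses for 999.9 t melt:
  ZrO2: 17.80% × 999.9 = 178.0 t
  K2O: 19.31% × 999.9 = 193.1 t
  Al2O3: 0.07845% × 999.9 = 0.7844 t
  MgO: 5.302% × 999.9 = 53.01 t
  CaO: 21.29% × 999.9 = 212.9 t
  SiO2: 36.22% × 999.9 = 362.2 t
Checking each oxide sum on the weights just shown, for the quoted basis mass (every target is met by its sum modulo rounding of the values):
  ZrO2: 264.5·0.6728 = 178.0 t (target 178.0 t)
  K2O: 284.5·0.6786 = 193.1 t (target 193.1 t)
  Al2O3: 261.5·0.003000 = 0.7845 t (target 0.7844 t)
  MgO: 208.1·0.2172 + 24.78·0.3154 = 53.01 t (target 53.01 t)
  CaO: 208.1·0.3080 + 266.0·0.5593 = 212.9 t (target 212.9 t)
  SiO2: 261.5·0.9950 + 264.5·0.3262 + 24.78·0.6338 = 362.2 t (target 362.2 t)
Glass mass check: whole batch net of LOI = 999.9 t (per-oxide target masses sum to 999.9 t; stated basis 999.9 t — any gap is answer rounding).
Total batch = Σ batch = 1309 t; ignition loss, Σ(batch × LOI) = 309.5 t; yield = glass ÷ total batch = 76.36%.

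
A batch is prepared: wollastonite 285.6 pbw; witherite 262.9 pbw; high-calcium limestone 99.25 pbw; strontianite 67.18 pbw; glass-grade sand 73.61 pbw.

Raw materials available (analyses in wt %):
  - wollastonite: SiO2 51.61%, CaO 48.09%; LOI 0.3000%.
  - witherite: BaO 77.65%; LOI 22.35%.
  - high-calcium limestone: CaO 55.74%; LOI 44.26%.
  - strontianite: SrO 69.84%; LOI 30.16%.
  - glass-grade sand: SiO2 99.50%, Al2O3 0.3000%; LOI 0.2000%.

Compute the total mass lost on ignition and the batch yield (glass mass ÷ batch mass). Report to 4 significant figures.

The whole derivation carries full float precision in every operation; the intermediate values are shown (rounded to four significant figures) within the worked lines — every reported result is rounded once only — all derived quantities (five oxide percentages, ignition loss, net glass mass, the yield, the totals) are rebuilt from the weighed amounts on 664.6 pbw of glass at exact precision, exactly as printed in the question or the answer.
Per-material ignition loss:
  wollastonite: 285.6 × 0.003000 = 0.8568 pbw
  witherite: 262.9 × 0.2235 = 58.76 pbw
  high-calcium limestone: 99.25 × 0.4426 = 43.93 pbw
  strontianite: 67.18 × 0.3016 = 20.26 pbw
  glass-grade sand: 73.61 × 0.002000 = 0.1472 pbw
Total LOI = 124.0 pbw
Glass = batch − LOI = 788.5 − 124.0 = 664.6 pbw

LOI loss = 124.0 pbw; glass = 664.6 pbw; yield = 84.28%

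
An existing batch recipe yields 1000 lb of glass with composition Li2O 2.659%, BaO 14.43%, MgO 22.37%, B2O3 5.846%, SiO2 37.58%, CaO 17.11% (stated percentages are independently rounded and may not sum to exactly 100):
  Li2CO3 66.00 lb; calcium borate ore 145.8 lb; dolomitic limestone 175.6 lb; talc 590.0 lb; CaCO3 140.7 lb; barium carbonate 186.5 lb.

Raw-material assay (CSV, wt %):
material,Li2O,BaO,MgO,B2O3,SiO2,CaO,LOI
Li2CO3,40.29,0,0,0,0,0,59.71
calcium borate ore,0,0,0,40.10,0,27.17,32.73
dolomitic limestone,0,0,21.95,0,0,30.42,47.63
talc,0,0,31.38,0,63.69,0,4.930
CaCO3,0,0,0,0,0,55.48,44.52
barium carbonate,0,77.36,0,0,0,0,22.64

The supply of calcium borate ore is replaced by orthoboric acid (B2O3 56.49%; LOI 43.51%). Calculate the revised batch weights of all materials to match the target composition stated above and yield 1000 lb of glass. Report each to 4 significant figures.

Revised batch per 1000 lb glass:
  Li2CO3: 66.00 lb
  orthoboric acid: 103.5 lb
  dolomitic limestone: 175.6 lb
  talc: 590.0 lb
  CaCO3: 212.1 lb
  barium carbonate: 186.5 lb
Total batch = 1334 lb; LOI loss = 333.8 lb

Exact precision is maintained from first step to last — values along the way appear, with 4-significant-figure rounding, alongside each step. A single rounding produces every reported figure — derived quantities (glass mass, the six compositions, yield, LOI, totals) are rebuilt starting from the weights at 1000 lb of glass in exact precision, exactly as printed in the problem or the answer.
Oxide-by-oxide targets in 1000 lb glass:
  Li2O: 2.659% × 1000 = 26.59 lb
  BaO: 14.43% × 1000 = 144.3 lb
  MgO: 22.37% × 1000 = 223.7 lb
  B2O3: 5.846% × 1000 = 58.46 lb
  SiO2: 37.58% × 1000 = 375.8 lb
  CaO: 17.11% × 1000 = 171.1 lb
Balance tally, oxide-wise, on the weights just shown, on the stated basis (target by target, the sums agree exact up to rounding of places):
  Li2O: 66.00·0.4029 = 26.59 lb (target 26.59 lb)
  BaO: 186.5·0.7736 = 144.3 lb (target 144.3 lb)
  MgO: 175.6·0.2195 + 590.0·0.3138 = 223.7 lb (target 223.7 lb)
  B2O3: 103.5·0.5649 = 58.47 lb (target 58.46 lb)
  SiO2: 590.0·0.6369 = 375.8 lb (target 375.8 lb)
  CaO: 175.6·0.3042 + 212.1·0.5548 = 171.1 lb (target 171.1 lb)
Auditing the glass mass value: batch Σ − ignition loss = 999.9 lb (per-oxide target masses sum to 1000 lb; against the stated basis, 1000 lb — gaps are rounding artifacts).
Summing the batch: Σ batch = 1334 lb; Σ batch·LOI gives LOI loss = 333.8 lb; yield, glass over the total, = 74.97%.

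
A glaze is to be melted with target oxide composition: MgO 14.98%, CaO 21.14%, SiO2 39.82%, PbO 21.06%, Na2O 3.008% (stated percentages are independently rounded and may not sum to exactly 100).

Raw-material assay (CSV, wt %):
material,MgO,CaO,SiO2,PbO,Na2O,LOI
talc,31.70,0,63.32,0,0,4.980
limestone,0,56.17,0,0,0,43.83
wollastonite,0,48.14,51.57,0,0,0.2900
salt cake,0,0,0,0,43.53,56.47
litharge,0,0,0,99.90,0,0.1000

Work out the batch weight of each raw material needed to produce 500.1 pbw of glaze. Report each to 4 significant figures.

Every computation maintains full precision at every stage. Values along the way are printed (rounded to four significant digits) in the working; exactly one rounding is applied to each reported figure — derived quantities are computed from the weighed amounts at 500.1 pbw of glass in full float precision (yield, net glass mass, five oxide percentages, the totals, LOI), exactly as shown in the problem or answer text.
Target oxide masses per 500.1 pbw glaze:
  MgO: 14.98% × 500.1 = 74.91 pbw
  CaO: 21.14% × 500.1 = 105.7 pbw
  SiO2: 39.82% × 500.1 = 199.1 pbw
  PbO: 21.06% × 500.1 = 105.3 pbw
  Na2O: 3.008% × 500.1 = 15.04 pbw
Per-oxide balance check from the weights as reported, on the stated basis (every target is met by its sum modulo rounding of the values):
  MgO: 236.3·0.3170 = 74.91 pbw (target 74.91 pbw)
  CaO: 106.0·0.5617 + 95.98·0.4814 = 105.7 pbw (target 105.7 pbw)
  SiO2: 236.3·0.6332 + 95.98·0.5157 = 199.1 pbw (target 199.1 pbw)
  PbO: 105.4·0.9990 = 105.3 pbw (target 105.3 pbw)
  Na2O: 34.56·0.4353 = 15.04 pbw (target 15.04 pbw)
Glass-mass closure: the batch minus its LOI: 500.1 pbw (the targets, summed, come to 500.1 pbw; the stated basis being 500.1 pbw — rounding explains the deltas).
Batch grand total — Σ batch = 578.2 pbw; the LOI term Σ batch·LOI equals 78.13 pbw; yield = glass ÷ total batch = 86.49%.

Batch per 500.1 pbw glaze:
  talc: 236.3 pbw
  limestone: 106.0 pbw
  wollastonite: 95.98 pbw
  salt cake: 34.56 pbw
  litharge: 105.4 pbw
Total batch = 578.2 pbw; LOI loss = 78.13 pbw; yield = 86.49%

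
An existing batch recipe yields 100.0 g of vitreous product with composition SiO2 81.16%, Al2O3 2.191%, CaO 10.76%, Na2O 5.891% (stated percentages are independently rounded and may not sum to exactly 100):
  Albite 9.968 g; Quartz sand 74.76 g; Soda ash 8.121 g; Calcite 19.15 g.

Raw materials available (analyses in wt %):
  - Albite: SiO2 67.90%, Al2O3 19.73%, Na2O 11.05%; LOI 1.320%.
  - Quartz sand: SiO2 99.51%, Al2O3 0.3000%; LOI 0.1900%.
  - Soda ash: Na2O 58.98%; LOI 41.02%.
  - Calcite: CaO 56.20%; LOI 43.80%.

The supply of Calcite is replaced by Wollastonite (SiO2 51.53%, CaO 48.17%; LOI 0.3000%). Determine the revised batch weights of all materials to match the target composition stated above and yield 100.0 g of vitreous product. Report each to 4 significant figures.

Revised batch per 100.0 g vitreous product:
  Albite: 10.15 g
  Quartz sand: 63.07 g
  Soda ash: 8.087 g
  Wollastonite: 22.34 g
Total batch = 103.6 g; LOI loss = 3.638 g

In-progress results are shown, with 4-significant-figure rounding, alongside each step. All internal work maintains full float precision at every stage — a single rounding completes every reported value. The derived quantities (yield, net glass mass, the totals, four oxide percentages, ignition loss) are rebuilt from the weighed amounts per 100.0 g of glass at exact precision exactly as shown in either problem or answer.
Target oxide masses per 100.0 g vitreous product:
  SiO2: 81.16% × 100.0 = 81.16 g
  Al2O3: 2.191% × 100.0 = 2.191 g
  CaO: 10.76% × 100.0 = 10.76 g
  Na2O: 5.891% × 100.0 = 5.891 g
A balance pass over the oxides, on the weights just shown, versus the basis set out (sums match the target masses once rounding is allowed for):
  SiO2: 10.15·0.6790 + 63.07·0.9951 + 22.34·0.5153 = 81.16 g (target 81.16 g)
  Al2O3: 10.15·0.1973 + 63.07·0.003000 = 2.192 g (target 2.191 g)
  CaO: 22.34·0.4817 = 10.76 g (target 10.76 g)
  Na2O: 10.15·0.1105 + 8.087·0.5898 = 5.891 g (target 5.891 g)
The glass-mass cross-check: whole batch net of LOI = 100.0 g (targets for the oxides total 100.0 g; versus the stated basis of 100.0 g — deltas are rounding alone).
Total batch = Σ batch = 103.6 g; LOI removed, Σ of batch·LOI: 3.638 g; yield = glass ÷ total batch = 96.49%.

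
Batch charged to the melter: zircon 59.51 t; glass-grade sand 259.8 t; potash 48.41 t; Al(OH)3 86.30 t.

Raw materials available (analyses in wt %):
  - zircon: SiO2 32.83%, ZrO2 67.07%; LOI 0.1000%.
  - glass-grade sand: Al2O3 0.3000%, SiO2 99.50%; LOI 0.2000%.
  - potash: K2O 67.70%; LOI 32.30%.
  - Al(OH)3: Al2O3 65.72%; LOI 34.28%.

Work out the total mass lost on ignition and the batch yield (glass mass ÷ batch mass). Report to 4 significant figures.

The whole derivation carries full precision from start to finish — in-progress results are shown, rounded to 4 significant figures, on the page — every reported figure undergoes a single rounding — derived quantities, which include glass mass, the four compositions, the yield, LOI, totals, are rebuilt at full precision, as quoted within question or answer, starting from the weights at 408.2 t of glass.
Per-material ignition loss:
  zircon: 59.51 × 0.001000 = 0.05951 t
  glass-grade sand: 259.8 × 0.002000 = 0.5196 t
  potash: 48.41 × 0.3230 = 15.64 t
  Al(OH)3: 86.30 × 0.3428 = 29.58 t
Total LOI = 45.80 t
Glass = batch − LOI = 454.0 − 45.80 = 408.2 t

LOI loss = 45.80 t; glass = 408.2 t; yield = 89.91%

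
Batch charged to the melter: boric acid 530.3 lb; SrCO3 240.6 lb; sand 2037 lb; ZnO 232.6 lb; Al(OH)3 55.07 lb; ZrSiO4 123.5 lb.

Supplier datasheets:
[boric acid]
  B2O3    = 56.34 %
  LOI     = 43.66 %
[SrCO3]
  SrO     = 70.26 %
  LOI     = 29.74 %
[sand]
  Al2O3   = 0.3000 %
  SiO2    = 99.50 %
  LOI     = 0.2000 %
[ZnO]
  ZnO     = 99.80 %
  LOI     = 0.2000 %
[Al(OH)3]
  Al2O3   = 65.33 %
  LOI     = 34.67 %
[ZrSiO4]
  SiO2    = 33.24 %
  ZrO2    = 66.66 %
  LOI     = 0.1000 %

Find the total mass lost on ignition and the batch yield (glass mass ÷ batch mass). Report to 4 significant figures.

LOI loss = 326.8 lb; glass = 2892 lb; yield = 89.85%

Working values appear, rounded to four significant digits, within the worked lines; all arithmetic holds full precision at each step; a single rounding completes every reported number; all derived quantities, including ignition loss, six oxide percentages, net glass mass, the yield, the totals, are computed starting from the weights on 2892 lb of glass in full float precision, exactly as shown in the problem or the answer.
LOI of each material in turn:
  boric acid: 530.3 × 0.4366 = 231.5 lb
  SrCO3: 240.6 × 0.2974 = 71.55 lb
  sand: 2037 × 0.002000 = 4.074 lb
  ZnO: 232.6 × 0.002000 = 0.4652 lb
  Al(OH)3: 55.07 × 0.3467 = 19.09 lb
  ZrSiO4: 123.5 × 0.001000 = 0.1235 lb
Total LOI = 326.8 lb
Glass = batch − LOI = 3219 − 326.8 = 2892 lb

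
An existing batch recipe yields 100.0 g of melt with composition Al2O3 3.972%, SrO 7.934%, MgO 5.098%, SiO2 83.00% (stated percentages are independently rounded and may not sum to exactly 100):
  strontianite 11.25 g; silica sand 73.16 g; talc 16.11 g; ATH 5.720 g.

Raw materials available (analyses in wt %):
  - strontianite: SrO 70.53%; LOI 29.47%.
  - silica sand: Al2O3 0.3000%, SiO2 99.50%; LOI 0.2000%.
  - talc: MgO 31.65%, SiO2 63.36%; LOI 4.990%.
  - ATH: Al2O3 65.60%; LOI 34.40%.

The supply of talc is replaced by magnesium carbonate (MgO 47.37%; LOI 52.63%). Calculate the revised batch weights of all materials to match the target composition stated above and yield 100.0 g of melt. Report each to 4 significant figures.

Values along the way are displayed (rounded to four significant digits) between the steps — full precision is kept from start to finish — every reported value receives exactly one rounding — derived quantities (the yield, totals, the four compositions, net glass mass, ignition loss) are computed at full precision from the batch weights per 100.0 g of glass as they appear in question or answer.
Oxide-by-oxide targets in 100.0 g melt:
  Al2O3: 3.972% × 100.0 = 3.972 g
  SrO: 7.934% × 100.0 = 7.934 g
  MgO: 5.098% × 100.0 = 5.098 g
  SiO2: 83.00% × 100.0 = 83.00 g
Checking each oxide sum on the weights just shown, under the basis named above (sum by sum, the targets are met inside rounding margins):
  Al2O3: 83.42·0.003000 + 5.673·0.6560 = 3.972 g (target 3.972 g)
  SrO: 11.25·0.7053 = 7.935 g (target 7.934 g)
  MgO: 10.76·0.4737 = 5.097 g (target 5.098 g)
  SiO2: 83.42·0.9950 = 83.00 g (target 83.00 g)
Glass mass check: whole batch net of LOI = 100.0 g (targets for the oxides total 100.0 g; against the stated basis, 100.0 g — gaps are rounding artifacts).
Batch total: Σ batch = 111.1 g; LOI loss = Σ batch·LOI = 11.10 g; yield = glass ÷ total batch = 90.01%.

Revised batch per 100.0 g melt:
  strontianite: 11.25 g
  silica sand: 83.42 g
  magnesium carbonate: 10.76 g
  ATH: 5.673 g
Total batch = 111.1 g; LOI loss = 11.10 g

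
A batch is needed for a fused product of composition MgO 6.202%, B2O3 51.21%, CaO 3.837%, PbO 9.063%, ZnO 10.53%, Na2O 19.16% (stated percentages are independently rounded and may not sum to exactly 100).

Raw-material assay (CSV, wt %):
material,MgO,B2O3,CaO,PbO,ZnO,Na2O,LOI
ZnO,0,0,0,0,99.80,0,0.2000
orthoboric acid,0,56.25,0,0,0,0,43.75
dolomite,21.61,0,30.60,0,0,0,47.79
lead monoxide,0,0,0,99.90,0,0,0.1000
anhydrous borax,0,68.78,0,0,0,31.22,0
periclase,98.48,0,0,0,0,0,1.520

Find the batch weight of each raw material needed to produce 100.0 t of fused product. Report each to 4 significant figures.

Batch per 100.0 t fused product:
  ZnO: 10.55 t
  orthoboric acid: 16.00 t
  dolomite: 12.54 t
  lead monoxide: 9.072 t
  anhydrous borax: 61.37 t
  periclase: 3.546 t
Total batch = 113.1 t; LOI loss = 13.08 t; yield = 88.44%

Full float precision is carried throughout — mid-chain values are displayed rounded to 4 significant digits — exactly one rounding is applied to every reported value. The derived quantities (glass mass, the yield, totals, six oxide percentages, ignition loss) are computed from the weighed amounts on 100.0 t of glass in exact precision as given in the problem or the answer.
Target masses of each oxide per 100.0 t fused product:
  MgO: 6.202% × 100.0 = 6.202 t
  B2O3: 51.21% × 100.0 = 51.21 t
  CaO: 3.837% × 100.0 = 3.837 t
  PbO: 9.063% × 100.0 = 9.063 t
  ZnO: 10.53% × 100.0 = 10.53 t
  Na2O: 19.16% × 100.0 = 19.16 t
Verifying the oxide balance with the batch weights as given, per the basis as stated (summed amounts equal target values net of answer rounding effects):
  MgO: 12.54·0.2161 + 3.546·0.9848 = 6.202 t (target 6.202 t)
  B2O3: 16.00·0.5625 + 61.37·0.6878 = 51.21 t (target 51.21 t)
  CaO: 12.54·0.3060 = 3.837 t (target 3.837 t)
  PbO: 9.072·0.9990 = 9.063 t (target 9.063 t)
  ZnO: 10.55·0.9980 = 10.53 t (target 10.53 t)
  Na2O: 61.37·0.3122 = 19.16 t (target 19.16 t)
Consistency of the glass mass: the batch minus its LOI: 100.0 t (per-oxide target masses sum to 100.0 t; versus the stated basis of 100.0 t — gaps are rounding artifacts).
Batch total: Σ batch = 113.1 t; LOI removed, Σ of batch·LOI: 13.08 t; as yield: glass ÷ batch → 88.44%.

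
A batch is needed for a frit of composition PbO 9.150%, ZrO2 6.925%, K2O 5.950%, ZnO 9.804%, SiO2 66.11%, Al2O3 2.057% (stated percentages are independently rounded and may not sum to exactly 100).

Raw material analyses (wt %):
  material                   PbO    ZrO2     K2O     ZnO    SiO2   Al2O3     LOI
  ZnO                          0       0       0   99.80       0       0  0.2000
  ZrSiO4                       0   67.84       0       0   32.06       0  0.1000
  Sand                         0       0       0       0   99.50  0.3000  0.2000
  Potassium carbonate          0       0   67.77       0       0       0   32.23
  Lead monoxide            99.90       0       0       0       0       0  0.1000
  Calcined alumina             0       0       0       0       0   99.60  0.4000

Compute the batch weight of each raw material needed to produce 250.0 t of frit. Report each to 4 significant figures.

Batch per 250.0 t frit:
  ZnO: 24.56 t
  ZrSiO4: 25.52 t
  Sand: 157.9 t
  Potassium carbonate: 21.95 t
  Lead monoxide: 22.90 t
  Calcined alumina: 4.688 t
Total batch = 257.5 t; LOI loss = 7.507 t; yield = 97.09%

Intermediates appear (rounded to 4 significant figures) at each printed step; the working math carries full precision through the solve — each reported number is rounded just once — all derived quantities (the yield, the six compositions, glass mass, ignition loss, totals) are computed from the weighed amounts at 250.0 t of glass in full float precision, as given in the problem or answer text.
Oxide mass targets, per 250.0 t frit:
  PbO: 9.150% × 250.0 = 22.88 t
  ZrO2: 6.925% × 250.0 = 17.31 t
  K2O: 5.950% × 250.0 = 14.88 t
  ZnO: 9.804% × 250.0 = 24.51 t
  SiO2: 66.11% × 250.0 = 165.3 t
  Al2O3: 2.057% × 250.0 = 5.142 t
Oxide-by-oxide audit using the reported weights, under the basis named above (sums match the target masses net of answer rounding effects):
  PbO: 22.90·0.9990 = 22.88 t (target 22.88 t)
  ZrO2: 25.52·0.6784 = 17.31 t (target 17.31 t)
  K2O: 21.95·0.6777 = 14.88 t (target 14.88 t)
  ZnO: 24.56·0.9980 = 24.51 t (target 24.51 t)
  SiO2: 25.52·0.3206 + 157.9·0.9950 = 165.3 t (target 165.3 t)
  Al2O3: 157.9·0.003000 + 4.688·0.9960 = 5.143 t (target 5.142 t)
The glass-mass cross-check: whole batch net of LOI = 250.0 t (the targets, summed, come to 250.0 t; against the stated basis, 250.0 t — gaps are rounding artifacts).
Adding the batch up: Σ batch = 257.5 t; Σ batch·LOI gives LOI loss = 7.507 t; yield, glass over the total, = 97.09%.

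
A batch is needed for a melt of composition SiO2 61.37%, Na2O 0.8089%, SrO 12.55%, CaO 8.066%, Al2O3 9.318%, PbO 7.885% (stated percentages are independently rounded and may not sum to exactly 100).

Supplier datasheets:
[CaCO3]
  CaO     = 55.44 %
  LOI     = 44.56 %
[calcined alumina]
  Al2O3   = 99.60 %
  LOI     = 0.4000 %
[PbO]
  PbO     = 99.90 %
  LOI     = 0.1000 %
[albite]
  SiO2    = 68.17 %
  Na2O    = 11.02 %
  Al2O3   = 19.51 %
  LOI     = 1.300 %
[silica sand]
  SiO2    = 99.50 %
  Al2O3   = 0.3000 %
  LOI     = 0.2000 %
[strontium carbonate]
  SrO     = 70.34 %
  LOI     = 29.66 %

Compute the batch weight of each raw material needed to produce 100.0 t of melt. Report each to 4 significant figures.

Working values are printed rounded to four significant digits. All arithmetic holds exact precision at every stage — every reported result takes exactly one rounding; derived quantities, which include totals, glass mass, the yield, six oxide percentages, LOI, are rebuilt at full precision, as set out in problem or answer, from the batch weights per 100.0 t of glass.
Target oxide masses per 100.0 t melt:
  SiO2: 61.37% × 100.0 = 61.37 t
  Na2O: 0.8089% × 100.0 = 0.8089 t
  SrO: 12.55% × 100.0 = 12.55 t
  CaO: 8.066% × 100.0 = 8.066 t
  Al2O3: 9.318% × 100.0 = 9.318 t
  PbO: 7.885% × 100.0 = 7.885 t
Mass-balance tally per oxide from the weights as reported, under the basis named above (target by target, the sums agree inside rounding margins):
  SiO2: 7.340·0.6817 + 56.65·0.9950 = 61.37 t (target 61.37 t)
  Na2O: 7.340·0.1102 = 0.8089 t (target 0.8089 t)
  SrO: 17.84·0.7034 = 12.55 t (target 12.55 t)
  CaO: 14.55·0.5544 = 8.067 t (target 8.066 t)
  Al2O3: 7.747·0.9960 + 7.340·0.1951 + 56.65·0.003000 = 9.318 t (target 9.318 t)
  PbO: 7.893·0.9990 = 7.885 t (target 7.885 t)
Glass-mass bookkeeping: batch Σ − ignition loss = 100.0 t (summing oxide targets gives 100.0 t; stated basis 100.0 t — rounding explains the deltas).
Batch grand total — Σ batch = 112.0 t; LOI loss = Σ batch·LOI = 12.02 t; glass ÷ batch gives a yield of 89.27%.

Batch per 100.0 t melt:
  CaCO3: 14.55 t
  calcined alumina: 7.747 t
  PbO: 7.893 t
  albite: 7.340 t
  silica sand: 56.65 t
  strontium carbonate: 17.84 t
Total batch = 112.0 t; LOI loss = 12.02 t; yield = 89.27%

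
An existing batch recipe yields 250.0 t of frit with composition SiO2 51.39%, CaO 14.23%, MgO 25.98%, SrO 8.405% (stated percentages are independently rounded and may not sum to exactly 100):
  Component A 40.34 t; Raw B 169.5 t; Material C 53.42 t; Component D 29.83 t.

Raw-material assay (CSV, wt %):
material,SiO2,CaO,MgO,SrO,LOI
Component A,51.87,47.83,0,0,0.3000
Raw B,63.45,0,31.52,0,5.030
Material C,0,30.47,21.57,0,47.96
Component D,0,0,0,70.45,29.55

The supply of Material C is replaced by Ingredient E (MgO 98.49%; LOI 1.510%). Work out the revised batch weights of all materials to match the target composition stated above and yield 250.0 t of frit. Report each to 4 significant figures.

Revised batch per 250.0 t frit:
  Component A: 74.38 t
  Raw B: 141.7 t
  Ingredient E: 20.60 t
  Component D: 29.83 t
Total batch = 266.5 t; LOI loss = 16.48 t

The whole derivation carries exact precision through the solve; intermediates are printed rounded to 4 significant figures in the printout. Each reported value sees exactly one rounding — the derived quantities (net glass mass, totals, the yield, the four compositions, ignition loss) are recomputed in full float precision starting from the weights for 250.0 t of glass as set out in the problem or the answer.
Target oxide masses per 250.0 t frit:
  SiO2: 51.39% × 250.0 = 128.5 t
  CaO: 14.23% × 250.0 = 35.58 t
  MgO: 25.98% × 250.0 = 64.95 t
  SrO: 8.405% × 250.0 = 21.01 t
Sums-versus-targets review using the reported weights, for the quoted basis mass (summed amounts equal target values within answer rounding):
  SiO2: 74.38·0.5187 + 141.7·0.6345 = 128.5 t (target 128.5 t)
  CaO: 74.38·0.4783 = 35.58 t (target 35.58 t)
  MgO: 141.7·0.3152 + 20.60·0.9849 = 64.95 t (target 64.95 t)
  SrO: 29.83·0.7045 = 21.02 t (target 21.01 t)
Glass mass check: net batch after ignition = 250.0 t (summing oxide targets gives 250.0 t; against the stated basis, 250.0 t — rounding explains the deltas).
Summing the batch: Σ batch = 266.5 t; LOI removed, Σ of batch·LOI: 16.48 t; yield, glass over the total, = 93.82%.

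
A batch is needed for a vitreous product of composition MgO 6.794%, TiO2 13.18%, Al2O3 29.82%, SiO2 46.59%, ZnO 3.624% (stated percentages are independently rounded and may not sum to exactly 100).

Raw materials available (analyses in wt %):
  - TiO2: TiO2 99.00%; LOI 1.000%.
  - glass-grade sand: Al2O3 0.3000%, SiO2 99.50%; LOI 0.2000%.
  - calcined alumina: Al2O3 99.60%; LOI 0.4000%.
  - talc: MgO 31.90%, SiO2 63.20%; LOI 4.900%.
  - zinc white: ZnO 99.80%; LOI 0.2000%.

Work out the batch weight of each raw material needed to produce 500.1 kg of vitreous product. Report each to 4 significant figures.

Batch per 500.1 kg vitreous product:
  TiO2: 66.58 kg
  glass-grade sand: 166.5 kg
  calcined alumina: 149.2 kg
  talc: 106.5 kg
  zinc white: 18.16 kg
Total batch = 506.9 kg; LOI loss = 6.850 kg; yield = 98.65%

The working math carries exact precision at every stage. Mid-chain values are printed with 4-significant-digit rounding in the working. Each reported result is rounded once only — derived quantities are computed in full precision (glass mass, the yield, ignition loss, the totals, five oxide percentages) using the weight values at 500.1 kg of glass exactly as printed in the problem or answer text.
Per-oxide target masses for 500.1 kg vitreous product:
  MgO: 6.794% × 500.1 = 33.98 kg
  TiO2: 13.18% × 500.1 = 65.91 kg
  Al2O3: 29.82% × 500.1 = 149.1 kg
  SiO2: 46.59% × 500.1 = 233.0 kg
  ZnO: 3.624% × 500.1 = 18.12 kg
Balance tally, oxide-wise, applying the batch weights above, at the basis given (summed amounts equal target values modulo rounding of the values):
  MgO: 106.5·0.3190 = 33.97 kg (target 33.98 kg)
  TiO2: 66.58·0.9900 = 65.91 kg (target 65.91 kg)
  Al2O3: 166.5·0.003000 + 149.2·0.9960 = 149.1 kg (target 149.1 kg)
  SiO2: 166.5·0.9950 + 106.5·0.6320 = 233.0 kg (target 233.0 kg)
  ZnO: 18.16·0.9980 = 18.12 kg (target 18.12 kg)
The glass-mass cross-check: the batch minus its LOI: 500.1 kg (oxide target masses add up to 500.1 kg; the stated basis being 500.1 kg — a pure rounding effect).
Whole-batch sum: Σ batch = 506.9 kg; Σ batch·LOI gives LOI loss = 6.850 kg; yield = glass ÷ total batch = 98.65%.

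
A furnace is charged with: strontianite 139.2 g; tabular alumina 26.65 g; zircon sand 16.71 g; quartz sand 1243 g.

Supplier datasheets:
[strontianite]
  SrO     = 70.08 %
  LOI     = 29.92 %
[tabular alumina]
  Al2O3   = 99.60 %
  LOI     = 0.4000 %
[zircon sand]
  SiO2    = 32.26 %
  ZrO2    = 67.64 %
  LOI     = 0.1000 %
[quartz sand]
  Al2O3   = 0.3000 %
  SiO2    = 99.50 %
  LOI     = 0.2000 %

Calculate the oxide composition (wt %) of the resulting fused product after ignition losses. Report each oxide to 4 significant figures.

The whole derivation holds full float precision from start to finish; the intermediate values are shown rounded to four significant figures alongside each step. Exactly one rounding is applied to every reported number. The derived quantities (the totals, the yield, net glass mass, four oxide percentages, ignition loss) are re-derived at full float precision from the batch weights on 1381 g of glass as given in the problem or the answer.
Mass of each oxide from the mix:
  Al2O3: 26.65·0.9960 + 1243·0.003000 = 30.27 g
  SiO2: 16.71·0.3226 + 1243·0.9950 = 1242 g
  ZrO2: 16.71·0.6764 = 11.30 g
  SrO: 139.2·0.7008 = 97.55 g
LOI: 139.2·0.2992 + 26.65·0.004000 + 16.71·0.001000 + 1243·0.002000 = 44.26 g
Resulting glass, batch − LOI: 1426 − 44.26 = 1381 g (equal to the oxide-mass sum)
percent by weight: oxide/glass ×100

Glass mass = 1381 g (batch 1426 − LOI 44.26).
Composition: Al2O3 2.192%, SiO2 89.93%, ZrO2 0.8183%, SrO 7.062%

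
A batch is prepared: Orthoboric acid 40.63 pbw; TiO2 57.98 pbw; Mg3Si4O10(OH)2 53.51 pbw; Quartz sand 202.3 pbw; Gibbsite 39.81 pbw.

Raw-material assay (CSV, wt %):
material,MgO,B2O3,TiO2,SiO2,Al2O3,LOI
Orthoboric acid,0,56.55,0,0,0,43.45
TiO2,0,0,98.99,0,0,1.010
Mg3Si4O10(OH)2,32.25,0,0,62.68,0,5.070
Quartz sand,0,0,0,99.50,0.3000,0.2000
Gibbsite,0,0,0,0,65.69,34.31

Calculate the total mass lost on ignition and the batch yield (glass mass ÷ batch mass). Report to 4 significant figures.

Values along the way appear rounded to four significant figures in the printout — the working math maintains full precision end to end; each reported value is rounded once only; the derived quantities are computed starting from the weights for 359.2 pbw of glass in exact precision (the five compositions, LOI, glass mass, totals, yield), exactly as shown in either problem or answer.
Ignition loss by material:
  Orthoboric acid: 40.63 × 0.4345 = 17.65 pbw
  TiO2: 57.98 × 0.01010 = 0.5856 pbw
  Mg3Si4O10(OH)2: 53.51 × 0.05070 = 2.713 pbw
  Quartz sand: 202.3 × 0.002000 = 0.4046 pbw
  Gibbsite: 39.81 × 0.3431 = 13.66 pbw
Total LOI = 35.02 pbw
Glass = batch − LOI = 394.2 − 35.02 = 359.2 pbw

LOI loss = 35.02 pbw; glass = 359.2 pbw; yield = 91.12%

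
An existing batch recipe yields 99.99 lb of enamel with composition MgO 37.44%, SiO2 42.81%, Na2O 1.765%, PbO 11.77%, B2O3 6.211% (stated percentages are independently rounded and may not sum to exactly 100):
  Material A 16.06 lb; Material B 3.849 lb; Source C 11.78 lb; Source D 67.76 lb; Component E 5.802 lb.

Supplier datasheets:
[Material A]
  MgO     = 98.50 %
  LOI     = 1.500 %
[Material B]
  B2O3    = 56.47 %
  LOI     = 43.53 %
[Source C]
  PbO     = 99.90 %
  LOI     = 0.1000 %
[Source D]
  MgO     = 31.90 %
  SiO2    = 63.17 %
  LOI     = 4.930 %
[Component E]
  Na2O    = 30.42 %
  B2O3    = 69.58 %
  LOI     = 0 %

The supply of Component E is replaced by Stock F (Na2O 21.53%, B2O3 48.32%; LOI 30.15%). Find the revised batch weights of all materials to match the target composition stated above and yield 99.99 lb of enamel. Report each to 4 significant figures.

Revised batch per 99.99 lb enamel:
  Material A: 16.06 lb
  Material B: 3.984 lb
  Source C: 11.78 lb
  Source D: 67.76 lb
  Stock F: 8.197 lb
Total batch = 107.8 lb; LOI loss = 7.799 lb

All internal work runs at exact precision at all times — intermediates are displayed (rounded to four significant figures) within the worked lines. Each reported value receives exactly one rounding. The derived quantities, including the five compositions, the yield, the totals, glass mass, LOI, are rebuilt from the weighed amounts on 99.99 lb of glass at full float precision as set out in the question or the answer.
Oxide mass targets, per 99.99 lb enamel:
  MgO: 37.44% × 99.99 = 37.44 lb
  SiO2: 42.81% × 99.99 = 42.81 lb
  Na2O: 1.765% × 99.99 = 1.765 lb
  PbO: 11.77% × 99.99 = 11.77 lb
  B2O3: 6.211% × 99.99 = 6.210 lb
A balance pass over the oxides, per the reported batch figures, versus the basis set out (each sum matches its target mass net of answer rounding effects):
  MgO: 16.06·0.9850 + 67.76·0.3190 = 37.43 lb (target 37.44 lb)
  SiO2: 67.76·0.6317 = 42.80 lb (target 42.81 lb)
  Na2O: 8.197·0.2153 = 1.765 lb (target 1.765 lb)
  PbO: 11.78·0.9990 = 11.77 lb (target 11.77 lb)
  B2O3: 3.984·0.5647 + 8.197·0.4832 = 6.211 lb (target 6.210 lb)
Auditing the glass mass value: net batch after ignition = 99.98 lb (per-oxide target masses sum to 99.99 lb; stated basis 99.99 lb — rounding explains the deltas).
Adding the batch up: Σ batch = 107.8 lb; the LOI term Σ batch·LOI equals 7.799 lb; yield = glass ÷ total batch = 92.76%.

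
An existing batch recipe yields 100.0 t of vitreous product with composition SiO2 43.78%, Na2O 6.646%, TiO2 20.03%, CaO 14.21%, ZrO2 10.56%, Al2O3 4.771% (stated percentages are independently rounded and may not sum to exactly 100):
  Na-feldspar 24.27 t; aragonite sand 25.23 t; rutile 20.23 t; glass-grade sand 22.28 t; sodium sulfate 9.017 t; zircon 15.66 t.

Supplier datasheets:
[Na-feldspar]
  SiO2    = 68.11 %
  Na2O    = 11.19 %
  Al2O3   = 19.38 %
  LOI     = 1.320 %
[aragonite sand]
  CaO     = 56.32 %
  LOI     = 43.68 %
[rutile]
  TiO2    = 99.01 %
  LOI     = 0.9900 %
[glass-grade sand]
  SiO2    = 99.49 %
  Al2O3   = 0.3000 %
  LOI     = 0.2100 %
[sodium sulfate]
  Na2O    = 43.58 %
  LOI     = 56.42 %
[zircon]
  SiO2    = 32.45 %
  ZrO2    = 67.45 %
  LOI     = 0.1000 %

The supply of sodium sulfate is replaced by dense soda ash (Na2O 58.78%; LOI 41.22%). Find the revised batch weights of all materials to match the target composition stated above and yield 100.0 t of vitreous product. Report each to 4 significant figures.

Every computation keeps full float precision from first step to last; values along the way are shown rounded to 4 significant figures when written out; every reported figure includes exactly one rounding; all derived quantities (yield, totals, net glass mass, ignition loss, the six compositions) are recomputed starting from the weights on 100.0 t of glass in full float precision as given in problem or answer.
Target oxide masses per 100.0 t vitreous product:
  SiO2: 43.78% × 100.0 = 43.78 t
  Na2O: 6.646% × 100.0 = 6.646 t
  TiO2: 20.03% × 100.0 = 20.03 t
  CaO: 14.21% × 100.0 = 14.21 t
  ZrO2: 10.56% × 100.0 = 10.56 t
  Al2O3: 4.771% × 100.0 = 4.771 t
Oxide-by-oxide audit with the batch weights as given, at the basis given (sums match the target masses once rounding is allowed for):
  SiO2: 24.27·0.6811 + 22.28·0.9949 + 15.66·0.3245 = 43.78 t (target 43.78 t)
  Na2O: 24.27·0.1119 + 6.686·0.5878 = 6.646 t (target 6.646 t)
  TiO2: 20.23·0.9901 = 20.03 t (target 20.03 t)
  CaO: 25.23·0.5632 = 14.21 t (target 14.21 t)
  ZrO2: 15.66·0.6745 = 10.56 t (target 10.56 t)
  Al2O3: 24.27·0.1938 + 22.28·0.003000 = 4.770 t (target 4.771 t)
Mass balance on the glass: batch Σ − ignition loss = 100.0 t (targets for the oxides total 100.0 t; the stated basis being 100.0 t — deltas are rounding alone).
Adding the batch up: Σ batch = 114.4 t; LOI loss = Σ batch·LOI = 14.36 t; glass ÷ batch gives a yield of 87.44%.

Revised batch per 100.0 t vitreous product:
  Na-feldspar: 24.27 t
  aragonite sand: 25.23 t
  rutile: 20.23 t
  glass-grade sand: 22.28 t
  dense soda ash: 6.686 t
  zircon: 15.66 t
Total batch = 114.4 t; LOI loss = 14.36 t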